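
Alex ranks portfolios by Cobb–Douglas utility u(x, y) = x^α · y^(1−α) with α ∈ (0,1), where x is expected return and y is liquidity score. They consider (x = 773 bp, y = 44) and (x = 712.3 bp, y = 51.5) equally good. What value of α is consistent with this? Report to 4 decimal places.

α ≈ 0.6581

Set the two utilities equal: 773^α·44^(1−α) = 712.3^α·51.5^(1−α).
Rearrange to (773/712.3)^α = (51.5/44)^(1−α) and take logs: α·0.0817799 = (1−α)·0.1573922.
Thus α·(0.2391721) = 0.1573922, so α = 0.1573922/0.2391721 ≈ 0.6581.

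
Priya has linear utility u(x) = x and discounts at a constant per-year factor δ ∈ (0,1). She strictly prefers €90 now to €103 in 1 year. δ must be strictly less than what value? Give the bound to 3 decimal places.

Under u(x) = x this choice says 90 > δ·103.
Dividing through by 103 gives δ < 0.87379.

δ < 0.874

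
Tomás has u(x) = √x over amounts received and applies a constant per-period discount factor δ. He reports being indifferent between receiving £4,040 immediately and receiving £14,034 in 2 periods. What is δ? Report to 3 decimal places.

Indifference means u(4040) = δ^2 · u(14034), so δ^2 = u(4040)/u(14034).
With u(x) = √x: δ^2 = √4040/√14034 = √(4040/14034) = 0.53654.
Hence δ = (0.53654)^(1/2) = 0.73249.

δ ≈ 0.732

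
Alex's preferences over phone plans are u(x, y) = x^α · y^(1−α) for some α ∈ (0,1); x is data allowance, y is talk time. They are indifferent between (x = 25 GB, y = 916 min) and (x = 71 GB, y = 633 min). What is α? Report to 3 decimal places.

Indifference: 25^α · 916^(1−α) = 71^α · 633^(1−α).
(25/71)^α = (633/916)^(1−α); take logs: α·ln(25/71) = (1−α)·ln(633/916), i.e. α·-1.043804 = (1−α)·-0.369546.
With A = -1.043804 and B = -0.369546: α·A = (1−α)·B, so α = B/(A+B) = -0.369546/-1.413350 ≈ 0.261.

α ≈ 0.261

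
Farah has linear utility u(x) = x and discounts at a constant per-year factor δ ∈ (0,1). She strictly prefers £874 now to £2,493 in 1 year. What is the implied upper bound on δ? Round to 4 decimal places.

δ < 0.3506

Under u(x) = x this choice says 874 > δ·2493.
Dividing through by 2493 gives δ < 0.35058.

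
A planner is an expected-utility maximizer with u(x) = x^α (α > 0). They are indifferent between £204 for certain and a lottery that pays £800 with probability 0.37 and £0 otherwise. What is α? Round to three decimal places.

α ≈ 0.728

Since u(0) = 0, the lottery's EU is 0.37·800^α.
Setting u(204) equal to that: 204^α = 0.37·800^α ⇒ (204/800)^α = 0.37.
Taking logs: α·ln(204/800) = ln(0.37), so α = -0.994252 / -1.366492 ≈ 0.728.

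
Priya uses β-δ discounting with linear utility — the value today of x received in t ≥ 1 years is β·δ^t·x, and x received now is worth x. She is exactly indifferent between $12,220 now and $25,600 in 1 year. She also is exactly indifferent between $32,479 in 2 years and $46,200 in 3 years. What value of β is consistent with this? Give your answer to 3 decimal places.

β ≈ 0.679

Both payoffs in the second observation are in the future, so β drops out: δ^2·32479 = δ^3·46200 ⇒ δ = 32479/46200 = 0.70301.
The first indifference: 12220 = β·δ·25600, so β = 12220/(δ·25600) = 12220/(0.70301·25600) ≈ 0.679.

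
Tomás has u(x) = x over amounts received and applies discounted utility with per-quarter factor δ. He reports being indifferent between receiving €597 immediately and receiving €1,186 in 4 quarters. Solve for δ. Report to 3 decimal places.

δ ≈ 0.842

The payoff in 4 quarters is discounted by δ^4, so u(597) = δ^4·u(1186) and δ^4 = u(597)/u(1186).
With u(x) = x: δ^4 = 597/1186 = 0.50337.
Hence δ = (0.50337)^(1/4) = 0.84231.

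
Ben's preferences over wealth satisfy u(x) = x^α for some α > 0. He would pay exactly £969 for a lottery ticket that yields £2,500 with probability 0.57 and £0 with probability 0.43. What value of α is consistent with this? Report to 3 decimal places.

α ≈ 0.593

Since u(0) = 0, the lottery's EU is 0.57·2500^α.
Equating: 969^α = 0.57·2500^α, i.e. 0.3876^α = 0.57.
Taking logs: α·ln(969/2500) = ln(0.57), so α = -0.562119 / -0.947781 ≈ 0.593.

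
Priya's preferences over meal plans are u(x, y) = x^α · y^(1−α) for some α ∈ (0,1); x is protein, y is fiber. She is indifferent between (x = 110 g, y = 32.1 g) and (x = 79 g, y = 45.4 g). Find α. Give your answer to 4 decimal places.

The Cobb–Douglas utilities coincide, so 110^α·32.1^(1−α) = 79^α·45.4^(1−α).
Rearrange to (110/79)^α = (45.4/32.1)^(1−α) and take logs: α·0.3310325 = (1−α)·0.3466561.
So α/(1−α) = (0.3466561)/(0.3310325) = 1.0471966, and α = 1.0471966/2.0471966 ≈ 0.5115.

α ≈ 0.5115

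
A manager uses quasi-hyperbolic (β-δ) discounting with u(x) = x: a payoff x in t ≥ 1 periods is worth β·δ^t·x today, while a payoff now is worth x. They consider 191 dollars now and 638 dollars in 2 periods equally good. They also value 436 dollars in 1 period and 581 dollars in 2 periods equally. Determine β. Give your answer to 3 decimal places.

From the later pair, β·δ^1·436 = β·δ^2·581; dividing through, δ = 436/581 = 0.75043.
Substituting δ into 191 = β·δ^2·638: β = 191/(359.287) ≈ 0.532.

β ≈ 0.532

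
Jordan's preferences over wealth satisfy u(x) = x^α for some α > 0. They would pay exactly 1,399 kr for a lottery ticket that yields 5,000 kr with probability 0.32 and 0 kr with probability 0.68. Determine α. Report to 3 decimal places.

The lottery's expected utility is 0.32·u(5000) + 0.68·u(0) = 0.32·5000^α (since u(0) = 0 for α > 0).
Setting u(1399) equal to that: 1399^α = 0.32·5000^α ⇒ (1399/5000)^α = 0.32.
α = ln(0.32) / ln(1399/5000) = -1.139434/-1.273680 ≈ 0.895.

α ≈ 0.895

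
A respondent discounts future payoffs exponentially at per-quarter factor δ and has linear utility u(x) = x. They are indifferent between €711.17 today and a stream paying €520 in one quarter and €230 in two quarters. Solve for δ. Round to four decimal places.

Equating present values: 711.17 = 520δ + 230δ².
That is, 230δ² + 520δ − 711.17 = 0, a quadratic in δ.
δ = (−520 + √(520² + 4·230·711.17)) / (2·230) = (−520 + √924676.40) / 460 ≈ 0.9600.

δ ≈ 0.9600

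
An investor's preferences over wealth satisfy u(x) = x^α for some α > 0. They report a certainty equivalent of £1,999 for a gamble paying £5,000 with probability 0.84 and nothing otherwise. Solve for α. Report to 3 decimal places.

The lottery's expected utility is 0.84·u(5000) + 0.16·u(0) = 0.84·5000^α (since u(0) = 0 for α > 0).
Indifference: 1999^α = 0.84·5000^α, so (1999/5000)^α = 0.84.
Taking logs: α·ln(1999/5000) = ln(0.84), so α = -0.174353 / -0.916791 ≈ 0.190.

α ≈ 0.190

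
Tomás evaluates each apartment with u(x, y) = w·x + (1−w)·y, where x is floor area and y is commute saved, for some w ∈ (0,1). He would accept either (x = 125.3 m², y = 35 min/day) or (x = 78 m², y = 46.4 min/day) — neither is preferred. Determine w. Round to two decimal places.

u(125.3,35) = u(78,46.4) means w·125.3 + (1−w)·35 = w·78 + (1−w)·46.4.
Rearranging, 47.3·w − 11.4·(1−w) = 0.
So w/(1−w) = 11.4/47.3 = 0.2410, giving w = 11.4/(47.3+11.4) = 0.19.

w = 0.19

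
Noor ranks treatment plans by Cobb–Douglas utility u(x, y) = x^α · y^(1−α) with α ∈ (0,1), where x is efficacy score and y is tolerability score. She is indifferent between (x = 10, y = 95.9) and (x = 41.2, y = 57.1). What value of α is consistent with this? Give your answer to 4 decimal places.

α ≈ 0.2680

Set the two utilities equal: 10^α·95.9^(1−α) = 41.2^α·57.1^(1−α).
(10/41.2)^α = (57.1/95.9)^(1−α); take logs: α·ln(10/41.2) = (1−α)·ln(57.1/95.9), i.e. α·-1.4158532 = (1−α)·-0.5185019.
With A = -1.4158532 and B = -0.5185019: α·A = (1−α)·B, so α = B/(A+B) = -0.5185019/-1.9343551 ≈ 0.2680.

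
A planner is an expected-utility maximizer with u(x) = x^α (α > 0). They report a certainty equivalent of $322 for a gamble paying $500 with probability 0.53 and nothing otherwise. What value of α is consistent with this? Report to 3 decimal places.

Since u(0) = 0, the lottery's EU is 0.53·500^α.
Indifference: 322^α = 0.53·500^α, so (322/500)^α = 0.53.
α = ln(0.53) / ln(322/500) = -0.634878/-0.440057 ≈ 1.443.

α ≈ 1.443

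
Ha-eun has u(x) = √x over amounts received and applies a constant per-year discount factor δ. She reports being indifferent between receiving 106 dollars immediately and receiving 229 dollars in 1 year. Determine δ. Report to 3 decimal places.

δ ≈ 0.680

Equating discounted utilities: u(106) = δ·u(229) ⇒ δ = u(106)/u(229).
With u(x) = √x: δ = √106/√229 = √(106/229) = 0.68035.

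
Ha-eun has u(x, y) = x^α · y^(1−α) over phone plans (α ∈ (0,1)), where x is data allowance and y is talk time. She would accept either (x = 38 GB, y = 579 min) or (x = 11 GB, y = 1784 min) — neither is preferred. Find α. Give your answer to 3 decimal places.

α ≈ 0.476

Indifference: 38^α · 579^(1−α) = 11^α · 1784^(1−α).
(38/11)^α = (1784/579)^(1−α); take logs: α·ln(38/11) = (1−α)·ln(1784/579), i.e. α·1.239691 = (1−α)·1.125311.
With A = 1.239691 and B = 1.125311: α·A = (1−α)·B, so α = B/(A+B) = 1.125311/2.365002 ≈ 0.476.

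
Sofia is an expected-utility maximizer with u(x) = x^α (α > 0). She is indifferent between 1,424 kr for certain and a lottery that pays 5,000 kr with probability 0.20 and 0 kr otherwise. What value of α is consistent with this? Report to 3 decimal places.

α ≈ 1.281

The lottery's expected utility is 0.20·u(5000) + 0.80·u(0) = 0.20·5000^α (since u(0) = 0 for α > 0).
Setting u(1424) equal to that: 1424^α = 0.20·5000^α ⇒ (1424/5000)^α = 0.20.
Taking logs: α·ln(1424/5000) = ln(0.20), so α = -1.609438 / -1.255968 ≈ 1.281.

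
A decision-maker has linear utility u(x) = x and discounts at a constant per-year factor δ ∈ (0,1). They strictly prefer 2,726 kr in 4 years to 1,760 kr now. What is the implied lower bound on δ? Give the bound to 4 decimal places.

Under u(x) = x this choice says 1760 < δ^4·2726.
Hence δ^4 > 1760/2726 = 0.64563, and x ↦ x^(1/4) is increasing on (0,∞).
δ > (1760/2726)^(1/4) ≈ 0.8964.

δ > 0.8964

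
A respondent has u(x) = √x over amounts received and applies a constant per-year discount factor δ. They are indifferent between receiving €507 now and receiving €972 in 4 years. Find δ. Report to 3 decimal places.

Indifference means u(507) = δ^4 · u(972), so δ^4 = u(507)/u(972).
Since u(x) = √x, δ^4 = √(507/972) = 0.72222.
So δ = 0.72222^(1/4) ≈ 0.922.

δ ≈ 0.922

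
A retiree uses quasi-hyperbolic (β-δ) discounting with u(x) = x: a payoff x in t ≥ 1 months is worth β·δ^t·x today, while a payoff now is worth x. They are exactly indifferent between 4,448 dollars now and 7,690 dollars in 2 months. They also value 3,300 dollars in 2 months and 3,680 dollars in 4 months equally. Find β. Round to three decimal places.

From the later pair, β·δ^2·3300 = β·δ^4·3680; dividing through, δ^2 = 3300/3680 = 0.89674, so δ = 0.94696.
Substituting δ into 4448 = β·δ^2·7690: β = 4448/(6895.924) ≈ 0.645.

β ≈ 0.645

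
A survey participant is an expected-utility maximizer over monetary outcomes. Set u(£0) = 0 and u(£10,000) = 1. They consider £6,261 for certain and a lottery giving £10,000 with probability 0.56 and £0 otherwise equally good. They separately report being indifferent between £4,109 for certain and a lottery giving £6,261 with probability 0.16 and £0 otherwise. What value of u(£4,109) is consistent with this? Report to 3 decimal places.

0.090

From the first indifference, u(£6,261) = 0.56·u(£10,000) + 0.44·u(£0) = 0.56·1 + 0.44·0 = 0.56.
Chaining: u(£4,109) = 0.16·0.56 + 0.84·0.00 = 0.0896.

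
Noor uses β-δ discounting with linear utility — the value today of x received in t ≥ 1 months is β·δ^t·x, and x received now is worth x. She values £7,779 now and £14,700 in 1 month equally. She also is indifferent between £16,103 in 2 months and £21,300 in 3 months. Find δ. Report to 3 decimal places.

Both payoffs in the second observation are in the future, so β drops out: δ^2·16103 = δ^3·21300 ⇒ δ = 16103/21300 = 0.75601.

δ ≈ 0.756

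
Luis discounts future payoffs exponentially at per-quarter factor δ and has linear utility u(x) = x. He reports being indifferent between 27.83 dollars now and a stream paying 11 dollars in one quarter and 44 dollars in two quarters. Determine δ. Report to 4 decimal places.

δ ≈ 0.6801

The stream is worth 11δ + 44δ² today, so 11δ + 44δ² = 27.83.
So 44δ² + 11δ − 27.83 = 0.
δ = (−11 + √(11² + 4·44·27.83)) / (2·44) = (−11 + √5019.08) / 88 ≈ 0.6801.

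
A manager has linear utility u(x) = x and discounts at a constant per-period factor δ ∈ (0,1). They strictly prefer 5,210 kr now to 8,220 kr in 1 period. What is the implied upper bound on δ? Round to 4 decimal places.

δ < 0.6338

Comparing present values: 5210 > δ·8220.
So δ < 5210/8220 = 0.63382.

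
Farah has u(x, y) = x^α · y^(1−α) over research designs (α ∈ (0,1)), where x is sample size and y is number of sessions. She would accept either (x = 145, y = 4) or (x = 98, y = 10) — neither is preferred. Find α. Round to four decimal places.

The Cobb–Douglas utilities coincide, so 145^α·4^(1−α) = 98^α·10^(1−α).
Taking logs: α·ln 145 + (1−α)·ln 4 = α·ln 98 + (1−α)·ln 10, i.e. α·0.3917663 = (1−α)·0.9162907.
Thus α·(1.3080570) = 0.9162907, so α = 0.9162907/1.3080570 ≈ 0.7005.

α ≈ 0.7005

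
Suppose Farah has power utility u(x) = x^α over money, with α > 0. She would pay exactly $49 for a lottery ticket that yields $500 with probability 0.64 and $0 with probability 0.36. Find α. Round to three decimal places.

α ≈ 0.192

The lottery's expected utility is 0.64·u(500) + 0.36·u(0) = 0.64·500^α (since u(0) = 0 for α > 0).
Indifference: 49^α = 0.64·500^α, so (49/500)^α = 0.64.
α = ln(0.64) / ln(49/500) = -0.446287/-2.322788 ≈ 0.192.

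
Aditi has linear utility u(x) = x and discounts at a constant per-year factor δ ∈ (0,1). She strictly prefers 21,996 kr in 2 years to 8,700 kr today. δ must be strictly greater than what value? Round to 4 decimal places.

δ > 0.6289

Under u(x) = x this choice says 8700 < δ^2·21996.
So δ^2 > 8700/21996 = 0.39553; taking the square root of both positive sides preserves the inequality.
δ > (8700/21996)^(1/2) ≈ 0.6289.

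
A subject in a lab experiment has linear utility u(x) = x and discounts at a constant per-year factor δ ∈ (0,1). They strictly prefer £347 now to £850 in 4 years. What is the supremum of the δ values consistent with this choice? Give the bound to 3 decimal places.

Comparing present values: 347 > δ^4·850.
Dividing by 850: δ^4 < 0.40824. Both sides are positive, so the 4th root keeps the direction.
δ < 0.40824^(1/4) = 0.799.

δ < 0.799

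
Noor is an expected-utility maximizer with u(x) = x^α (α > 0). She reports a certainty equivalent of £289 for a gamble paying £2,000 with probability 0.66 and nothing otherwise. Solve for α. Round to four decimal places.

α ≈ 0.2148

The lottery's expected utility is 0.66·u(2000) + 0.34·u(0) = 0.66·2000^α (since u(0) = 0 for α > 0).
Equating: 289^α = 0.66·2000^α, i.e. 0.1445^α = 0.66.
α = ln(0.66) / ln(289/2000) = -0.4155154/-1.9344758 ≈ 0.2148.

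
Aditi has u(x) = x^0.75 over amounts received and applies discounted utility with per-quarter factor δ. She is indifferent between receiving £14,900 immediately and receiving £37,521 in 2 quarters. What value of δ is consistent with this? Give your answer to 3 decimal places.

δ ≈ 0.707

The payoff in 2 quarters is discounted by δ^2, so u(14900) = δ^2·u(37521) and δ^2 = u(14900)/u(37521).
With u(x) = x^0.75: δ^2 = 14900^0.75/37521^0.75 = (14900/37521)^0.75 = 0.50025.
So δ = 0.50025^(1/2) ≈ 0.707.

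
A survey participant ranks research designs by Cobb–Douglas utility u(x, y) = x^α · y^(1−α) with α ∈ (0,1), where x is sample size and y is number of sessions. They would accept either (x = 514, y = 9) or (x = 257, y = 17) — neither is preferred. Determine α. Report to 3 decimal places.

α ≈ 0.478

Indifference: 514^α · 9^(1−α) = 257^α · 17^(1−α).
(514/257)^α = (17/9)^(1−α); take logs: α·ln(514/257) = (1−α)·ln(17/9), i.e. α·0.693147 = (1−α)·0.635989.
So α/(1−α) = (0.635989)/(0.693147) = 0.917538, and α = 0.917538/1.917538 ≈ 0.478.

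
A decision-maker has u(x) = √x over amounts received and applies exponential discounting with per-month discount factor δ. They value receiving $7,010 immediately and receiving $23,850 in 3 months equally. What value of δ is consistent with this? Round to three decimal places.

δ ≈ 0.815

The payoff in 3 months is discounted by δ^3, so u(7010) = δ^3·u(23850) and δ^3 = u(7010)/u(23850).
Since u(x) = √x, δ^3 = √(7010/23850) = 0.54214.
So δ = 0.54214^(1/3) ≈ 0.815.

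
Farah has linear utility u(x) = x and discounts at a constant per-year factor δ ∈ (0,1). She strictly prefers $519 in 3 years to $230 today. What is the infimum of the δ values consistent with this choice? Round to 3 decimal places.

Comparing present values: 230 < δ^3·519.
Hence δ^3 > 230/519 = 0.44316, and x ↦ x^(1/3) is increasing on (0,∞).
δ > (230/519)^(1/3) ≈ 0.762.

δ > 0.762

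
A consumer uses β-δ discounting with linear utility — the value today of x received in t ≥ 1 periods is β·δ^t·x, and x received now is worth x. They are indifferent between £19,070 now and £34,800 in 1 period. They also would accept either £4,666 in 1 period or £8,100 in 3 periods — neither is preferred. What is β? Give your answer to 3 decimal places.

β ≈ 0.722

Both payoffs in the second observation are in the future, so β drops out: δ^1·4666 = δ^3·8100 ⇒ δ^2 = 4666/8100 = 0.57605, so δ = 0.75898.
Substituting δ into 19070 = β·δ·34800: β = 19070/(26412.475) ≈ 0.722.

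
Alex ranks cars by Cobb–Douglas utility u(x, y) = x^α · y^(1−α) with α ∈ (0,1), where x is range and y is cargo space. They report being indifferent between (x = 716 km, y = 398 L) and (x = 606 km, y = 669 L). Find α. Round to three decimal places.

α ≈ 0.757

The Cobb–Douglas utilities coincide, so 716^α·398^(1−α) = 606^α·669^(1−α).
Rearrange to (716/606)^α = (669/398)^(1−α) and take logs: α·0.166800 = (1−α)·0.519332.
So α/(1−α) = (0.519332)/(0.166800) = 3.113501, and α = 3.113501/4.113501 ≈ 0.757.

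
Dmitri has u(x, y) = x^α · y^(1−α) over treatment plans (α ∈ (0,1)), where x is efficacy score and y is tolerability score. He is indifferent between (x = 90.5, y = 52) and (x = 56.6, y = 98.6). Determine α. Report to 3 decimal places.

α ≈ 0.577

Set the two utilities equal: 90.5^α·52^(1−α) = 56.6^α·98.6^(1−α).
(90.5/56.6)^α = (98.6/52)^(1−α); take logs: α·ln(90.5/56.6) = (1−α)·ln(98.6/52), i.e. α·0.469341 = (1−α)·0.639828.
Thus α·(1.109169) = 0.639828, so α = 0.639828/1.109169 ≈ 0.577.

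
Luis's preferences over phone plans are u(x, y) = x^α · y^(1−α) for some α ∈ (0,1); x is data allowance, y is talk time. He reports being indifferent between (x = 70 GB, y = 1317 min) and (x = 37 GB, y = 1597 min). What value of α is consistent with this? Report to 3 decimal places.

Set the two utilities equal: 70^α·1317^(1−α) = 37^α·1597^(1−α).
Taking logs: α·ln 70 + (1−α)·ln 1317 = α·ln 37 + (1−α)·ln 1597, i.e. α·0.637577 = (1−α)·0.192770.
So α/(1−α) = (0.192770)/(0.637577) = 0.302348, and α = 0.302348/1.302348 ≈ 0.232.

α ≈ 0.232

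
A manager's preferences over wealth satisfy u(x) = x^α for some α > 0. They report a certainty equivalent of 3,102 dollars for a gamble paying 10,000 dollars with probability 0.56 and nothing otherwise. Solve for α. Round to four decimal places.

α ≈ 0.4953

EU(lottery) = 0.56·10000^α + 0.44·0 = 0.56·10000^α.
Indifference: 3102^α = 0.56·10000^α, so (3102/10000)^α = 0.56.
Taking logs: α·ln(3102/10000) = ln(0.56), so α = -0.5798185 / -1.1705380 ≈ 0.4953.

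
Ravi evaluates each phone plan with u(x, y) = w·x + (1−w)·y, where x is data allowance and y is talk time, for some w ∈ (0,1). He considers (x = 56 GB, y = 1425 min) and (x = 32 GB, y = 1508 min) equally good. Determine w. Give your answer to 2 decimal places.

w = 0.78

u(56,1425) = u(32,1508) means w·56 + (1−w)·1425 = w·32 + (1−w)·1508.
Collecting terms: w·24 = (1−w)·83.
The marginal rate of substitution is 83/24, so w = 83/(24+83) = 0.78.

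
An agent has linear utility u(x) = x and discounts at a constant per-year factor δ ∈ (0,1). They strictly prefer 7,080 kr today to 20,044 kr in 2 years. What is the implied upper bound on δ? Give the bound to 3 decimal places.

The preference means 7080 > δ^2·20044.
Dividing by 20044: δ^2 < 0.35322. Both sides are positive, so the square root keeps the direction.
δ < (7080/20044)^(1/2) ≈ 0.594.

δ < 0.594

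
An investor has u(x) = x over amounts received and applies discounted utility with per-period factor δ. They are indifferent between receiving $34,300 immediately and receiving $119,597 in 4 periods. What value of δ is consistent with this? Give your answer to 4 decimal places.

The payoff in 4 periods is discounted by δ^4, so u(34300) = δ^4·u(119597) and δ^4 = u(34300)/u(119597).
With u(x) = x: δ^4 = 34300/119597 = 0.28680.
Hence δ = (0.28680)^(1/4) = 0.731802.

δ ≈ 0.7318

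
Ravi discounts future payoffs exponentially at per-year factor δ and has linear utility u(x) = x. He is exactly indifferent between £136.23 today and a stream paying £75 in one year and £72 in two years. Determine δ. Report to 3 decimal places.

Present value of the stream is 75·δ + 72·δ². Indifference gives 75δ + 72δ² = 136.23.
That is, 72δ² + 75δ − 136.23 = 0, a quadratic in δ.
By the quadratic formula (taking the positive root), δ = (−75 + √44859.24) / 144 ≈ 0.950.

δ ≈ 0.950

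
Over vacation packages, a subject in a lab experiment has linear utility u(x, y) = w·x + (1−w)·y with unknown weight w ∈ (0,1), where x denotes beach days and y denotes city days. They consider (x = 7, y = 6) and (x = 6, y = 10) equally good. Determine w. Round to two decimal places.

w = 0.80

Indifference: w·7 + (1−w)·6 = w·6 + (1−w)·10.
Collecting terms: w·1 = (1−w)·4.
The marginal rate of substitution is 4/1, so w = 4/(1+4) = 0.80.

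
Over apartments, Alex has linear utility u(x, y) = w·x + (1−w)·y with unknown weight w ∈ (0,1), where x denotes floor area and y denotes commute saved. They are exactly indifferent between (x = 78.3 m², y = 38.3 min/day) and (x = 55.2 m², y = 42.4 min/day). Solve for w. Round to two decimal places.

u(78.3,38.3) = u(55.2,42.4) means w·78.3 + (1−w)·38.3 = w·55.2 + (1−w)·42.4.
w·(78.3−55.2) = (1−w)·(42.4−38.3), i.e. w·23.1 = (1−w)·4.1.
The marginal rate of substitution is 4.1/23.1, so w = 4.1/(23.1+4.1) = 0.15.

w = 0.15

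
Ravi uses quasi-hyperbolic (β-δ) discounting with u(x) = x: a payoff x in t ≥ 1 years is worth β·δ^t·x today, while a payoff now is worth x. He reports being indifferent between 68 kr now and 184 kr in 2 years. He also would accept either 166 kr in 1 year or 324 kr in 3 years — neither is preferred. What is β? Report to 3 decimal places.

β ≈ 0.721

From the later pair, β·δ^1·166 = β·δ^3·324; dividing through, δ^2 = 166/324 = 0.51235, so δ = 0.71578.
Now use the now-vs-future pair: 68 = β·δ^2·184 gives β = 68/(0.51235·184) ≈ 0.721.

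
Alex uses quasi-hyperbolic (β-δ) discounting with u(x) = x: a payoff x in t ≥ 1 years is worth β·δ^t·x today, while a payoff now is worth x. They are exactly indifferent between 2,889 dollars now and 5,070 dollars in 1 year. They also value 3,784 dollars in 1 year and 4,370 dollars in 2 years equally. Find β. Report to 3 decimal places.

Both payoffs in the second observation are in the future, so β drops out: δ^1·3784 = δ^2·4370 ⇒ δ = 3784/4370 = 0.86590.
Substituting δ into 2889 = β·δ·5070: β = 2889/(4390.133) ≈ 0.658.

β ≈ 0.658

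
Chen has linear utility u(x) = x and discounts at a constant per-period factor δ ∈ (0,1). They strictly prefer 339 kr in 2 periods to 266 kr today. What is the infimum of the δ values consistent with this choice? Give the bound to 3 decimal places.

δ > 0.886

Under u(x) = x this choice says 266 < δ^2·339.
Dividing by 339: δ^2 > 0.78466. Both sides are positive, so the square root keeps the direction.
δ > 0.78466^(1/2) = 0.886.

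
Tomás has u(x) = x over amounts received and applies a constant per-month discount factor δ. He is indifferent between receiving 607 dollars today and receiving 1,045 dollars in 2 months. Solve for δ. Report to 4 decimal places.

Indifference means u(607) = δ^2 · u(1045), so δ^2 = u(607)/u(1045).
With u(x) = x: δ^2 = 607/1045 = 0.58086.
Hence δ = (0.58086)^(1/2) = 0.762143.

δ ≈ 0.7621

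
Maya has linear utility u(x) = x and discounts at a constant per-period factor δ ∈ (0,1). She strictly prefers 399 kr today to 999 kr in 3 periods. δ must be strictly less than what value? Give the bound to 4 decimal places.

δ < 0.7364

Comparing present values: 399 > δ^3·999.
Hence δ^3 < 399/999 = 0.39940, and x ↦ x^(1/3) is increasing on (0,∞).
δ < (399/999)^(1/3) ≈ 0.7364.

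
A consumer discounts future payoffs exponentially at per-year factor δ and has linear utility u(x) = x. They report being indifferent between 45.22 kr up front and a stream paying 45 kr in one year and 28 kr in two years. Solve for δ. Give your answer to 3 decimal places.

Present value of the stream is 45·δ + 28·δ². Indifference gives 45δ + 28δ² = 45.22.
That is, 28δ² + 45δ − 45.22 = 0, a quadratic in δ.
By the quadratic formula (taking the positive root), δ = (−45 + √7089.64) / 56 ≈ 0.700.

δ ≈ 0.700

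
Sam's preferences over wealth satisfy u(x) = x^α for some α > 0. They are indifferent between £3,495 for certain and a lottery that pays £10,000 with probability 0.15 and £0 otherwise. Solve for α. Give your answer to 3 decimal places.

The lottery's expected utility is 0.15·u(10000) + 0.85·u(0) = 0.15·10000^α (since u(0) = 0 for α > 0).
Equating: 3495^α = 0.15·10000^α, i.e. 0.3495^α = 0.15.
Take logs: α = ln 0.15 / ln(3495/10000) ≈ 1.80463.

α ≈ 1.805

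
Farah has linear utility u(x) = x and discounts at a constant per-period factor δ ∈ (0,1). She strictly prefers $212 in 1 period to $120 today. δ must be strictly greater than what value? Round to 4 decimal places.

δ > 0.5660

Under u(x) = x this choice says 120 < δ·212.
Dividing through by 212 gives δ > 0.56604.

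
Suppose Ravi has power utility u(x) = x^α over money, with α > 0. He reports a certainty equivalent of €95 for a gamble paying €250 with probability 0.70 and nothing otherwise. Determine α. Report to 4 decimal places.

EU(lottery) = 0.70·250^α + 0.30·0 = 0.70·250^α.
Indifference: 95^α = 0.70·250^α, so (95/250)^α = 0.70.
Taking logs: α·ln(95/250) = ln(0.70), so α = -0.3566749 / -0.9675840 ≈ 0.3686.

α ≈ 0.3686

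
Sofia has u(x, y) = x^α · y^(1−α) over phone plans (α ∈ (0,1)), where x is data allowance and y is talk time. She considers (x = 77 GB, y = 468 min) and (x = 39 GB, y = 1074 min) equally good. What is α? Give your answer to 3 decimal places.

α ≈ 0.550

The Cobb–Douglas utilities coincide, so 77^α·468^(1−α) = 39^α·1074^(1−α).
(77/39)^α = (1074/468)^(1−α); take logs: α·ln(77/39) = (1−α)·ln(1074/468), i.e. α·0.680244 = (1−α)·0.830677.
So α/(1−α) = (0.830677)/(0.680244) = 1.221146, and α = 1.221146/2.221146 ≈ 0.550.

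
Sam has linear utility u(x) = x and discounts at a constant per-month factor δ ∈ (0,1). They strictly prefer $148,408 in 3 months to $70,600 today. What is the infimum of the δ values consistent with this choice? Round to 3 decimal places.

δ > 0.781

Comparing present values: 70600 < δ^3·148408.
Hence δ^3 > 70600/148408 = 0.47572, and x ↦ x^(1/3) is increasing on (0,∞).
δ > 0.47572^(1/3) = 0.781.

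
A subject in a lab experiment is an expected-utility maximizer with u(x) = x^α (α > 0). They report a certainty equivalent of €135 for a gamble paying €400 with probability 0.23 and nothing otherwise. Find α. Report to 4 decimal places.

α ≈ 1.3531

Since u(0) = 0, the lottery's EU is 0.23·400^α.
Equating: 135^α = 0.23·400^α, i.e. 0.3375^α = 0.23.
α = ln(0.23) / ln(135/400) = -1.4696760/-1.0861898 ≈ 1.3531.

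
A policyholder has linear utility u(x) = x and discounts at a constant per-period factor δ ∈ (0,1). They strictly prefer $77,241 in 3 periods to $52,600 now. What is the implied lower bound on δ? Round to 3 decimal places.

δ > 0.880

The preference means 52600 < δ^3·77241.
Hence δ^3 > 52600/77241 = 0.68099, and x ↦ x^(1/3) is increasing on (0,∞).
δ > 0.68099^(1/3) = 0.880.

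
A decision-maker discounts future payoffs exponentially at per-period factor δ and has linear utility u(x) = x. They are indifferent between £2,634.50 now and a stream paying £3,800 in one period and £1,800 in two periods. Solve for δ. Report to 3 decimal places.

δ ≈ 0.550

Equating present values: 2634.50 = 3800δ + 1800δ².
That is, 1800δ² + 3800δ − 2634.50 = 0, a quadratic in δ.
By the quadratic formula (taking the positive root), δ = (−3800 + √33408400.00) / 3600 ≈ 0.550.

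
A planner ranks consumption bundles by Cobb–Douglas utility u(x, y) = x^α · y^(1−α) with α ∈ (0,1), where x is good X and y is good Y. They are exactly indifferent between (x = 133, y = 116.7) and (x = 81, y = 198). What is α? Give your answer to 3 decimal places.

α ≈ 0.516

The Cobb–Douglas utilities coincide, so 133^α·116.7^(1−α) = 81^α·198^(1−α).
(133/81)^α = (198/116.7)^(1−α); take logs: α·ln(133/81) = (1−α)·ln(198/116.7), i.e. α·0.495900 = (1−α)·0.528660.
Thus α·(1.024560) = 0.528660, so α = 0.528660/1.024560 ≈ 0.516.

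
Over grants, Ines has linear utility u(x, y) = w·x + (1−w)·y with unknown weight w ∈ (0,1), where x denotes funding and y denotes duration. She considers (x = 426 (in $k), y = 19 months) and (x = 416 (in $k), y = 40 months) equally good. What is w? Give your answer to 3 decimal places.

w = 0.677

u(426,19) = u(416,40) means w·426 + (1−w)·19 = w·416 + (1−w)·40.
Rearranging, 10·w − 21·(1−w) = 0.
Hence w = 21/(10+21) = 21/31 = 0.677.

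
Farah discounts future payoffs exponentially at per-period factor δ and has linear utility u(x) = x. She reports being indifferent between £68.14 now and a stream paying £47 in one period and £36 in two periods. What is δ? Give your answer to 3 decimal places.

δ ≈ 0.870

The stream is worth 47δ + 36δ² today, so 47δ + 36δ² = 68.14.
Rearranged: 36δ² + 47δ − 68.14 = 0.
By the quadratic formula (taking the positive root), δ = (−47 + √12021.16) / 72 ≈ 0.870.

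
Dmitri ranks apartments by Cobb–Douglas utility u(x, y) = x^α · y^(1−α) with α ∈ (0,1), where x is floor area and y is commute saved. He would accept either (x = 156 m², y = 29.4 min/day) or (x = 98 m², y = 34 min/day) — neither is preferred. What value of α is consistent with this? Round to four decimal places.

Set the two utilities equal: 156^α·29.4^(1−α) = 98^α·34^(1−α).
Taking logs: α·ln 156 + (1−α)·ln 29.4 = α·ln 98 + (1−α)·ln 34, i.e. α·0.4648885 = (1−α)·0.1453659.
So α/(1−α) = (0.1453659)/(0.4648885) = 0.3126898, and α = 0.3126898/1.3126898 ≈ 0.2382.

α ≈ 0.2382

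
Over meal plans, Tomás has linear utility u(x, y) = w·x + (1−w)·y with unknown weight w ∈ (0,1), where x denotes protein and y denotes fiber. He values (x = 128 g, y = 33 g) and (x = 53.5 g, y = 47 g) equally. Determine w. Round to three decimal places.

Indifference: w·128 + (1−w)·33 = w·53.5 + (1−w)·47.
Rearranging, 74.5·w − 14·(1−w) = 0.
The marginal rate of substitution is 14/74.5, so w = 14/(74.5+14) = 0.158.

w = 0.158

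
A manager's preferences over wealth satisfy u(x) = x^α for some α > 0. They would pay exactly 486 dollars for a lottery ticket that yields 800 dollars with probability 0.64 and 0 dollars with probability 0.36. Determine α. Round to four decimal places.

α ≈ 0.8954

The lottery's expected utility is 0.64·u(800) + 0.36·u(0) = 0.64·800^α (since u(0) = 0 for α > 0).
Equating: 486^α = 0.64·800^α, i.e. 0.6075^α = 0.64.
Taking logs: α·ln(486/800) = ln(0.64), so α = -0.4462871 / -0.4984031 ≈ 0.8954.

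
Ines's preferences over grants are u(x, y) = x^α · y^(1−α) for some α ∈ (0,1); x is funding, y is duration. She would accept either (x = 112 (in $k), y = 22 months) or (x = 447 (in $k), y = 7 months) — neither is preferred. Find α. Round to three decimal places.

The Cobb–Douglas utilities coincide, so 112^α·22^(1−α) = 447^α·7^(1−α).
Rearrange to (112/447)^α = (7/22)^(1−α) and take logs: α·-1.384060 = (1−α)·-1.145132.
With A = -1.384060 and B = -1.145132: α·A = (1−α)·B, so α = B/(A+B) = -1.145132/-2.529192 ≈ 0.453.

α ≈ 0.453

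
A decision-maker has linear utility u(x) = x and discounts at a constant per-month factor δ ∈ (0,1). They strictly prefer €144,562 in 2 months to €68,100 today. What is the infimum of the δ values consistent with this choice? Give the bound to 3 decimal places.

δ > 0.686

The preference means 68100 < δ^2·144562.
Dividing by 144562: δ^2 > 0.47108. Both sides are positive, so the square root keeps the direction.
δ > (68100/144562)^(1/2) ≈ 0.686.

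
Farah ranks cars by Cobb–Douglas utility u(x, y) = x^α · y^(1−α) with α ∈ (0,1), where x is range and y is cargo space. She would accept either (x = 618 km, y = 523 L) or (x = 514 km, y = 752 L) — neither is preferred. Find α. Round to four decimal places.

α ≈ 0.6634

The Cobb–Douglas utilities coincide, so 618^α·523^(1−α) = 514^α·752^(1−α).
(618/514)^α = (752/523)^(1−α); take logs: α·ln(618/514) = (1−α)·ln(752/523), i.e. α·0.1842652 = (1−α)·0.3631549.
Thus α·(0.5474201) = 0.3631549, so α = 0.3631549/0.5474201 ≈ 0.6634.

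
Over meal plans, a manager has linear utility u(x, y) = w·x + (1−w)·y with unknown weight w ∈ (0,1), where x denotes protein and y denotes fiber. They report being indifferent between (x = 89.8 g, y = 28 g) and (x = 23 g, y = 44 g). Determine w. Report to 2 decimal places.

u(89.8,28) = u(23,44) means w·89.8 + (1−w)·28 = w·23 + (1−w)·44.
Rearranging, 66.8·w − 16·(1−w) = 0.
So w/(1−w) = 16/66.8 = 0.2395, giving w = 16/(66.8+16) = 0.19.

w = 0.19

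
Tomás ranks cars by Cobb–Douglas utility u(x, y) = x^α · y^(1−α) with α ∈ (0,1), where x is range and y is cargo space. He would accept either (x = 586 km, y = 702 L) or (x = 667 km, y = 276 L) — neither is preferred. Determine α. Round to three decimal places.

α ≈ 0.878

Set the two utilities equal: 586^α·702^(1−α) = 667^α·276^(1−α).
Taking logs: α·ln 586 + (1−α)·ln 702 = α·ln 667 + (1−α)·ln 276, i.e. α·-0.129470 = (1−α)·-0.933533.
Thus α·(-1.063003) = -0.933533, so α = -0.933533/-1.063003 ≈ 0.878.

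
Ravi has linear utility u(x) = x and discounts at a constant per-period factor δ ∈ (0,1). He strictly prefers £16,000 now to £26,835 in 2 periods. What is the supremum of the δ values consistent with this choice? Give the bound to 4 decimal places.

The preference means 16000 > δ^2·26835.
Hence δ^2 < 16000/26835 = 0.59624, and x ↦ x^(1/2) is increasing on (0,∞).
δ < 0.59624^(1/2) = 0.7722.

δ < 0.7722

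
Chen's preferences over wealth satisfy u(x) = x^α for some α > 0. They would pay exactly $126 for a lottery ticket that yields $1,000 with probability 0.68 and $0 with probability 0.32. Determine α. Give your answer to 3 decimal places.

EU(lottery) = 0.68·1000^α + 0.32·0 = 0.68·1000^α.
Equating: 126^α = 0.68·1000^α, i.e. 0.1260^α = 0.68.
α = ln(0.68) / ln(126/1000) = -0.385662/-2.071473 ≈ 0.186.

α ≈ 0.186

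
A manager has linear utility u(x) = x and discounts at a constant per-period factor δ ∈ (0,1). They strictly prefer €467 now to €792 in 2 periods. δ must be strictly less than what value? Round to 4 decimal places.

Comparing present values: 467 > δ^2·792.
So δ^2 < 467/792 = 0.58965; taking the square root of both positive sides preserves the inequality.
δ < (467/792)^(1/2) ≈ 0.7679.

δ < 0.7679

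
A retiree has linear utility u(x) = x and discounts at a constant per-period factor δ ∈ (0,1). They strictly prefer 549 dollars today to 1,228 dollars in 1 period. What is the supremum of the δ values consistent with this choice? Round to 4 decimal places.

δ < 0.4471

The preference means 549 > δ·1228.
Dividing through by 1228 gives δ < 0.44707.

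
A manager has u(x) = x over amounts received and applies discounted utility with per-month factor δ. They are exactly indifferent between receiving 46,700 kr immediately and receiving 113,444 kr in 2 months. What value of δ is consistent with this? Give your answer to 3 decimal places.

δ ≈ 0.642

Equating discounted utilities: u(46700) = δ^2·u(113444) ⇒ δ^2 = u(46700)/u(113444).
With u(x) = x: δ^2 = 46700/113444 = 0.41166.
So δ = 0.41166^(1/2) ≈ 0.642.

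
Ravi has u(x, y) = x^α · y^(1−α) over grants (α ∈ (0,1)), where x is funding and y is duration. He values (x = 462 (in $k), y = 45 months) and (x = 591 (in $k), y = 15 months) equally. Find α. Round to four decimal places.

The Cobb–Douglas utilities coincide, so 462^α·45^(1−α) = 591^α·15^(1−α).
Rearrange to (462/591)^α = (15/45)^(1−α) and take logs: α·-0.2462511 = (1−α)·-1.0986123.
So α/(1−α) = (-1.0986123)/(-0.2462511) = 4.4613498, and α = 4.4613498/5.4613498 ≈ 0.8169.

α ≈ 0.8169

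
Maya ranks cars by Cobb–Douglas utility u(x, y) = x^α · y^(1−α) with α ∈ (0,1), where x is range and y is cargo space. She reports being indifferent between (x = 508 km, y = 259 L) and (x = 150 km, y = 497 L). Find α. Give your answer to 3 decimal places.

Indifference: 508^α · 259^(1−α) = 150^α · 497^(1−α).
(508/150)^α = (497/259)^(1−α); take logs: α·ln(508/150) = (1−α)·ln(497/259), i.e. α·1.219846 = (1−α)·0.651762.
With A = 1.219846 and B = 0.651762: α·A = (1−α)·B, so α = B/(A+B) = 0.651762/1.871608 ≈ 0.348.

α ≈ 0.348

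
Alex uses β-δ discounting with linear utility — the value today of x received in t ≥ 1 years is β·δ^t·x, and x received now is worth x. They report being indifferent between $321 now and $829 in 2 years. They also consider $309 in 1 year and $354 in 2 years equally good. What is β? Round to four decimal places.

β ≈ 0.5082

Both payoffs in the second observation are in the future, so β drops out: δ^1·309 = δ^2·354 ⇒ δ = 309/354 = 0.87288.
Substituting δ into 321 = β·δ^2·829: β = 321/(631.633) ≈ 0.5082.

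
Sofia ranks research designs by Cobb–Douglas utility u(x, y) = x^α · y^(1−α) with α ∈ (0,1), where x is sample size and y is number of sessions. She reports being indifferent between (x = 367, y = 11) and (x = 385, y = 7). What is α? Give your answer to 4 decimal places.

Indifference: 367^α · 11^(1−α) = 385^α · 7^(1−α).
(367/385)^α = (7/11)^(1−α); take logs: α·ln(367/385) = (1−α)·ln(7/11), i.e. α·-0.0478815 = (1−α)·-0.4519851.
So α/(1−α) = (-0.4519851)/(-0.0478815) = 9.4396604, and α = 9.4396604/10.4396604 ≈ 0.9042.

α ≈ 0.9042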